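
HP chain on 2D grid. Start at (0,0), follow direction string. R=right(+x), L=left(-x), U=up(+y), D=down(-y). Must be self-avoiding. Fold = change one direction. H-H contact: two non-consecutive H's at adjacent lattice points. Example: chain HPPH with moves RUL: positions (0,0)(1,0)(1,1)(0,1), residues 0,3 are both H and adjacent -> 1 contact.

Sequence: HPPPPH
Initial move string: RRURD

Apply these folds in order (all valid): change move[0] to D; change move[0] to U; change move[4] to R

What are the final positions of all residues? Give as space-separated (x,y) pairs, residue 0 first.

Initial moves: RRURD
Fold: move[0]->D => DRURD (positions: [(0, 0), (0, -1), (1, -1), (1, 0), (2, 0), (2, -1)])
Fold: move[0]->U => URURD (positions: [(0, 0), (0, 1), (1, 1), (1, 2), (2, 2), (2, 1)])
Fold: move[4]->R => URURR (positions: [(0, 0), (0, 1), (1, 1), (1, 2), (2, 2), (3, 2)])

Answer: (0,0) (0,1) (1,1) (1,2) (2,2) (3,2)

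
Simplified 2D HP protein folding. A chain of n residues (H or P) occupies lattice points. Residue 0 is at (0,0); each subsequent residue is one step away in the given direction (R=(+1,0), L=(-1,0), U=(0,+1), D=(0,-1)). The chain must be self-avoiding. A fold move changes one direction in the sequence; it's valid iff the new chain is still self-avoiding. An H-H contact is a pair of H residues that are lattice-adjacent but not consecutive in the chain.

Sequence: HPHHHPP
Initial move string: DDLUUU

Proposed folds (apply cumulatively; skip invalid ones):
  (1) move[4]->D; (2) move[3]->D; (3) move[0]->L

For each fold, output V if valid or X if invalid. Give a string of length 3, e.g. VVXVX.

Initial: DDLUUU -> [(0, 0), (0, -1), (0, -2), (-1, -2), (-1, -1), (-1, 0), (-1, 1)]
Fold 1: move[4]->D => DDLUDU INVALID (collision), skipped
Fold 2: move[3]->D => DDLDUU INVALID (collision), skipped
Fold 3: move[0]->L => LDLUUU VALID

Answer: XXV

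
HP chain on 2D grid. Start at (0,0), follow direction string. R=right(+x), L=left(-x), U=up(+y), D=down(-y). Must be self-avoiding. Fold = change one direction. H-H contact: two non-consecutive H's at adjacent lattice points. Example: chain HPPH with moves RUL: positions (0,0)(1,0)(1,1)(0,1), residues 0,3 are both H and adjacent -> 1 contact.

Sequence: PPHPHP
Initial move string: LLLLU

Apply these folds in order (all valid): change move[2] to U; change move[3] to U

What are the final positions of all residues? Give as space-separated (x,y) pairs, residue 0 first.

Answer: (0,0) (-1,0) (-2,0) (-2,1) (-2,2) (-2,3)

Derivation:
Initial moves: LLLLU
Fold: move[2]->U => LLULU (positions: [(0, 0), (-1, 0), (-2, 0), (-2, 1), (-3, 1), (-3, 2)])
Fold: move[3]->U => LLUUU (positions: [(0, 0), (-1, 0), (-2, 0), (-2, 1), (-2, 2), (-2, 3)])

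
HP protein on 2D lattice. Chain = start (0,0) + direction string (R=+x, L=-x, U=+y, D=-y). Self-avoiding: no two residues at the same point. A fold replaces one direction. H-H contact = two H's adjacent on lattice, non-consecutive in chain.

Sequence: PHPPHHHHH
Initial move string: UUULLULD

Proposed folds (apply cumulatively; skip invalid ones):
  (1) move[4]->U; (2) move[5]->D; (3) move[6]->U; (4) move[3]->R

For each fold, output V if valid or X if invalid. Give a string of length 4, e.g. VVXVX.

Answer: VXXV

Derivation:
Initial: UUULLULD -> [(0, 0), (0, 1), (0, 2), (0, 3), (-1, 3), (-2, 3), (-2, 4), (-3, 4), (-3, 3)]
Fold 1: move[4]->U => UUULUULD VALID
Fold 2: move[5]->D => UUULUDLD INVALID (collision), skipped
Fold 3: move[6]->U => UUULUUUD INVALID (collision), skipped
Fold 4: move[3]->R => UUURUULD VALID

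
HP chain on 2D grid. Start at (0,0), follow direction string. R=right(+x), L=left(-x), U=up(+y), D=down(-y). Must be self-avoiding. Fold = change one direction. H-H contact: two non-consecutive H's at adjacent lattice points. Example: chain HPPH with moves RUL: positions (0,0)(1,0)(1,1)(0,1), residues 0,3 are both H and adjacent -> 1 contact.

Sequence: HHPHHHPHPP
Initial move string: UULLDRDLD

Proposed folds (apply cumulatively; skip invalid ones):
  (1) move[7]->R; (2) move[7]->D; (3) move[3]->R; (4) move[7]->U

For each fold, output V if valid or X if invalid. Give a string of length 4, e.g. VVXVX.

Answer: XVXX

Derivation:
Initial: UULLDRDLD -> [(0, 0), (0, 1), (0, 2), (-1, 2), (-2, 2), (-2, 1), (-1, 1), (-1, 0), (-2, 0), (-2, -1)]
Fold 1: move[7]->R => UULLDRDRD INVALID (collision), skipped
Fold 2: move[7]->D => UULLDRDDD VALID
Fold 3: move[3]->R => UULRDRDDD INVALID (collision), skipped
Fold 4: move[7]->U => UULLDRDUD INVALID (collision), skipped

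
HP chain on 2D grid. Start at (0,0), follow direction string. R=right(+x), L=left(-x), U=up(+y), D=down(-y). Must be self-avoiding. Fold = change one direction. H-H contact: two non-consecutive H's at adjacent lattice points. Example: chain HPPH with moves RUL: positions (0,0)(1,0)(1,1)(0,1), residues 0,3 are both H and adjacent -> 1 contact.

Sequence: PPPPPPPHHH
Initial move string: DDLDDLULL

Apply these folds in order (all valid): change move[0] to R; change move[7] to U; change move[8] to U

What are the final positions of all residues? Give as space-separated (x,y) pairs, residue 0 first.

Answer: (0,0) (1,0) (1,-1) (0,-1) (0,-2) (0,-3) (-1,-3) (-1,-2) (-1,-1) (-1,0)

Derivation:
Initial moves: DDLDDLULL
Fold: move[0]->R => RDLDDLULL (positions: [(0, 0), (1, 0), (1, -1), (0, -1), (0, -2), (0, -3), (-1, -3), (-1, -2), (-2, -2), (-3, -2)])
Fold: move[7]->U => RDLDDLUUL (positions: [(0, 0), (1, 0), (1, -1), (0, -1), (0, -2), (0, -3), (-1, -3), (-1, -2), (-1, -1), (-2, -1)])
Fold: move[8]->U => RDLDDLUUU (positions: [(0, 0), (1, 0), (1, -1), (0, -1), (0, -2), (0, -3), (-1, -3), (-1, -2), (-1, -1), (-1, 0)])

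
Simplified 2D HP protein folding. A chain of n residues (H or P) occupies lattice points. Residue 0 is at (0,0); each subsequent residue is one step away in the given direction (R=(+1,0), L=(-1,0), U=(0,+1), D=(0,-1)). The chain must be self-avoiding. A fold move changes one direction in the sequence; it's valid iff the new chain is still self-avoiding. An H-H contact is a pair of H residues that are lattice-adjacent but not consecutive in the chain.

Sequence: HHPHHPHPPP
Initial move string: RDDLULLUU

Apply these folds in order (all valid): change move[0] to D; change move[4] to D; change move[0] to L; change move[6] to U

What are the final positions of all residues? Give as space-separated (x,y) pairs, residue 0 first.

Answer: (0,0) (-1,0) (-1,-1) (-1,-2) (-2,-2) (-2,-3) (-3,-3) (-3,-2) (-3,-1) (-3,0)

Derivation:
Initial moves: RDDLULLUU
Fold: move[0]->D => DDDLULLUU (positions: [(0, 0), (0, -1), (0, -2), (0, -3), (-1, -3), (-1, -2), (-2, -2), (-3, -2), (-3, -1), (-3, 0)])
Fold: move[4]->D => DDDLDLLUU (positions: [(0, 0), (0, -1), (0, -2), (0, -3), (-1, -3), (-1, -4), (-2, -4), (-3, -4), (-3, -3), (-3, -2)])
Fold: move[0]->L => LDDLDLLUU (positions: [(0, 0), (-1, 0), (-1, -1), (-1, -2), (-2, -2), (-2, -3), (-3, -3), (-4, -3), (-4, -2), (-4, -1)])
Fold: move[6]->U => LDDLDLUUU (positions: [(0, 0), (-1, 0), (-1, -1), (-1, -2), (-2, -2), (-2, -3), (-3, -3), (-3, -2), (-3, -1), (-3, 0)])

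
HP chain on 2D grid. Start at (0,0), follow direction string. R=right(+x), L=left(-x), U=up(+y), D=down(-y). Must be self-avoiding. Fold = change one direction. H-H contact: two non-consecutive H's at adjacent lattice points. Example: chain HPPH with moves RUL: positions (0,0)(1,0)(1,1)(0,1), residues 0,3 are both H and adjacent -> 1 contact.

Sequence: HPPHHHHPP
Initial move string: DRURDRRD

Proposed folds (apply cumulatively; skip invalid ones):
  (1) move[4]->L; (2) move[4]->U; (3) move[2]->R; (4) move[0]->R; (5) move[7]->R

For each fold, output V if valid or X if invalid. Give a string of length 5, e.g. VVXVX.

Answer: XVVVV

Derivation:
Initial: DRURDRRD -> [(0, 0), (0, -1), (1, -1), (1, 0), (2, 0), (2, -1), (3, -1), (4, -1), (4, -2)]
Fold 1: move[4]->L => DRURLRRD INVALID (collision), skipped
Fold 2: move[4]->U => DRURURRD VALID
Fold 3: move[2]->R => DRRRURRD VALID
Fold 4: move[0]->R => RRRRURRD VALID
Fold 5: move[7]->R => RRRRURRR VALID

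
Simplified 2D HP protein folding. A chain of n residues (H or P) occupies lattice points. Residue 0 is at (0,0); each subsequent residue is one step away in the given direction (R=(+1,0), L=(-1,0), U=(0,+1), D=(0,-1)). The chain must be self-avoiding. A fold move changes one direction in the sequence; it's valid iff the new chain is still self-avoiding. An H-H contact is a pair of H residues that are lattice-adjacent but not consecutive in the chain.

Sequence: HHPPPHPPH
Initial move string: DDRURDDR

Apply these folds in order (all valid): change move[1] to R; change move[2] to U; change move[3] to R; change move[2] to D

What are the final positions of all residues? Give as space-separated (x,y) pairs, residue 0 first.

Initial moves: DDRURDDR
Fold: move[1]->R => DRRURDDR (positions: [(0, 0), (0, -1), (1, -1), (2, -1), (2, 0), (3, 0), (3, -1), (3, -2), (4, -2)])
Fold: move[2]->U => DRUURDDR (positions: [(0, 0), (0, -1), (1, -1), (1, 0), (1, 1), (2, 1), (2, 0), (2, -1), (3, -1)])
Fold: move[3]->R => DRURRDDR (positions: [(0, 0), (0, -1), (1, -1), (1, 0), (2, 0), (3, 0), (3, -1), (3, -2), (4, -2)])
Fold: move[2]->D => DRDRRDDR (positions: [(0, 0), (0, -1), (1, -1), (1, -2), (2, -2), (3, -2), (3, -3), (3, -4), (4, -4)])

Answer: (0,0) (0,-1) (1,-1) (1,-2) (2,-2) (3,-2) (3,-3) (3,-4) (4,-4)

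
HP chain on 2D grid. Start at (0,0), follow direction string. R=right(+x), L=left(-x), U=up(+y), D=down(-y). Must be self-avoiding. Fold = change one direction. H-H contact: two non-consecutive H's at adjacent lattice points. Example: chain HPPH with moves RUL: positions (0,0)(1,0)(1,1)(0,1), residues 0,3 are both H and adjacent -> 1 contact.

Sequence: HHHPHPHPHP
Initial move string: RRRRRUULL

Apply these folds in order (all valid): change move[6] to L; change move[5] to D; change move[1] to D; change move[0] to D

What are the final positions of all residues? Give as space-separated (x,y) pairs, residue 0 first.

Initial moves: RRRRRUULL
Fold: move[6]->L => RRRRRULLL (positions: [(0, 0), (1, 0), (2, 0), (3, 0), (4, 0), (5, 0), (5, 1), (4, 1), (3, 1), (2, 1)])
Fold: move[5]->D => RRRRRDLLL (positions: [(0, 0), (1, 0), (2, 0), (3, 0), (4, 0), (5, 0), (5, -1), (4, -1), (3, -1), (2, -1)])
Fold: move[1]->D => RDRRRDLLL (positions: [(0, 0), (1, 0), (1, -1), (2, -1), (3, -1), (4, -1), (4, -2), (3, -2), (2, -2), (1, -2)])
Fold: move[0]->D => DDRRRDLLL (positions: [(0, 0), (0, -1), (0, -2), (1, -2), (2, -2), (3, -2), (3, -3), (2, -3), (1, -3), (0, -3)])

Answer: (0,0) (0,-1) (0,-2) (1,-2) (2,-2) (3,-2) (3,-3) (2,-3) (1,-3) (0,-3)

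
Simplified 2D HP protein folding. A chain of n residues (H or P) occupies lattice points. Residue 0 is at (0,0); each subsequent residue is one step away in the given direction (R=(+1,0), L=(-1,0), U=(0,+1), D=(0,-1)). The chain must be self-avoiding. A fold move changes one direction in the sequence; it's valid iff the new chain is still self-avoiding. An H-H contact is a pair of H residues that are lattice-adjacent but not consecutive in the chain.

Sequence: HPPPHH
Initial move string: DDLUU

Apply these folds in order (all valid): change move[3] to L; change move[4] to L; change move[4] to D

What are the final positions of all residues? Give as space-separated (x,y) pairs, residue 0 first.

Initial moves: DDLUU
Fold: move[3]->L => DDLLU (positions: [(0, 0), (0, -1), (0, -2), (-1, -2), (-2, -2), (-2, -1)])
Fold: move[4]->L => DDLLL (positions: [(0, 0), (0, -1), (0, -2), (-1, -2), (-2, -2), (-3, -2)])
Fold: move[4]->D => DDLLD (positions: [(0, 0), (0, -1), (0, -2), (-1, -2), (-2, -2), (-2, -3)])

Answer: (0,0) (0,-1) (0,-2) (-1,-2) (-2,-2) (-2,-3)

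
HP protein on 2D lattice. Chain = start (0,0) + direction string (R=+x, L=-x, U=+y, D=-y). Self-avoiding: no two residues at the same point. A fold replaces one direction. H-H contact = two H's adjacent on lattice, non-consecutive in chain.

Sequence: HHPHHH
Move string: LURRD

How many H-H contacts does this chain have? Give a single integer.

Positions: [(0, 0), (-1, 0), (-1, 1), (0, 1), (1, 1), (1, 0)]
H-H contact: residue 0 @(0,0) - residue 5 @(1, 0)
H-H contact: residue 0 @(0,0) - residue 3 @(0, 1)

Answer: 2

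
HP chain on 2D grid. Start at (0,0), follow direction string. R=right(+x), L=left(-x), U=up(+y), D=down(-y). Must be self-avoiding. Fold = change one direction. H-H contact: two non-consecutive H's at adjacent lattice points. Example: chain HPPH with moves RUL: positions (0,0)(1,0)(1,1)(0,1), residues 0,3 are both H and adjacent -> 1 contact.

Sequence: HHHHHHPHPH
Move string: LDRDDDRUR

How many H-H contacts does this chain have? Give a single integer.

Answer: 1

Derivation:
Positions: [(0, 0), (-1, 0), (-1, -1), (0, -1), (0, -2), (0, -3), (0, -4), (1, -4), (1, -3), (2, -3)]
H-H contact: residue 0 @(0,0) - residue 3 @(0, -1)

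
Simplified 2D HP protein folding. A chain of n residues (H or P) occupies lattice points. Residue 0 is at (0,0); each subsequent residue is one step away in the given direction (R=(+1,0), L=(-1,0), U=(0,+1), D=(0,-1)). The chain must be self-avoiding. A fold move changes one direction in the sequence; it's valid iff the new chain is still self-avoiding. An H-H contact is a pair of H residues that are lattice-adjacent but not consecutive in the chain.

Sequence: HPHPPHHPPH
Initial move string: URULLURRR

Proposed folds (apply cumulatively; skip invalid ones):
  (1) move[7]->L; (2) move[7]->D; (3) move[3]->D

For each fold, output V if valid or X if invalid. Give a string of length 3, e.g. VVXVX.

Answer: XXX

Derivation:
Initial: URULLURRR -> [(0, 0), (0, 1), (1, 1), (1, 2), (0, 2), (-1, 2), (-1, 3), (0, 3), (1, 3), (2, 3)]
Fold 1: move[7]->L => URULLURLR INVALID (collision), skipped
Fold 2: move[7]->D => URULLURDR INVALID (collision), skipped
Fold 3: move[3]->D => URUDLURRR INVALID (collision), skipped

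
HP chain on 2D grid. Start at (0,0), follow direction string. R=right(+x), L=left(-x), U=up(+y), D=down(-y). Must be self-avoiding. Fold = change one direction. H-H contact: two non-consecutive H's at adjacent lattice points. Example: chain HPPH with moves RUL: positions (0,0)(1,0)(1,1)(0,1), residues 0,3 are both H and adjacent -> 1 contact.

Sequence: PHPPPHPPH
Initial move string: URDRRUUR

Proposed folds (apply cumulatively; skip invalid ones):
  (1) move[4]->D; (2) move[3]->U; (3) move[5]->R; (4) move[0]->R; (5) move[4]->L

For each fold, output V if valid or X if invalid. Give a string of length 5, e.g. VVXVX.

Answer: XXVVX

Derivation:
Initial: URDRRUUR -> [(0, 0), (0, 1), (1, 1), (1, 0), (2, 0), (3, 0), (3, 1), (3, 2), (4, 2)]
Fold 1: move[4]->D => URDRDUUR INVALID (collision), skipped
Fold 2: move[3]->U => URDURUUR INVALID (collision), skipped
Fold 3: move[5]->R => URDRRRUR VALID
Fold 4: move[0]->R => RRDRRRUR VALID
Fold 5: move[4]->L => RRDRLRUR INVALID (collision), skipped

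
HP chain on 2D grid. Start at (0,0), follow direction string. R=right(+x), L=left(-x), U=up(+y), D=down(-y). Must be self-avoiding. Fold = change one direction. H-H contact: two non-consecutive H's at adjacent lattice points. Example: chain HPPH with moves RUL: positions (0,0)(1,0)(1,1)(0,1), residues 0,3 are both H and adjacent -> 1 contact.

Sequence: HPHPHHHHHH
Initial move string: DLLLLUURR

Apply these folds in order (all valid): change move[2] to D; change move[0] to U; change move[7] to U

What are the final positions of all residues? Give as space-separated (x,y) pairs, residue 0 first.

Initial moves: DLLLLUURR
Fold: move[2]->D => DLDLLUURR (positions: [(0, 0), (0, -1), (-1, -1), (-1, -2), (-2, -2), (-3, -2), (-3, -1), (-3, 0), (-2, 0), (-1, 0)])
Fold: move[0]->U => ULDLLUURR (positions: [(0, 0), (0, 1), (-1, 1), (-1, 0), (-2, 0), (-3, 0), (-3, 1), (-3, 2), (-2, 2), (-1, 2)])
Fold: move[7]->U => ULDLLUUUR (positions: [(0, 0), (0, 1), (-1, 1), (-1, 0), (-2, 0), (-3, 0), (-3, 1), (-3, 2), (-3, 3), (-2, 3)])

Answer: (0,0) (0,1) (-1,1) (-1,0) (-2,0) (-3,0) (-3,1) (-3,2) (-3,3) (-2,3)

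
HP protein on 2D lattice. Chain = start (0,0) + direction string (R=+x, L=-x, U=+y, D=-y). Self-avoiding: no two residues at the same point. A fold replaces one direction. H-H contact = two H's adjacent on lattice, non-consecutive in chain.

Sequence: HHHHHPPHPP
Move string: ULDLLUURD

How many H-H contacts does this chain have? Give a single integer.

Answer: 1

Derivation:
Positions: [(0, 0), (0, 1), (-1, 1), (-1, 0), (-2, 0), (-3, 0), (-3, 1), (-3, 2), (-2, 2), (-2, 1)]
H-H contact: residue 0 @(0,0) - residue 3 @(-1, 0)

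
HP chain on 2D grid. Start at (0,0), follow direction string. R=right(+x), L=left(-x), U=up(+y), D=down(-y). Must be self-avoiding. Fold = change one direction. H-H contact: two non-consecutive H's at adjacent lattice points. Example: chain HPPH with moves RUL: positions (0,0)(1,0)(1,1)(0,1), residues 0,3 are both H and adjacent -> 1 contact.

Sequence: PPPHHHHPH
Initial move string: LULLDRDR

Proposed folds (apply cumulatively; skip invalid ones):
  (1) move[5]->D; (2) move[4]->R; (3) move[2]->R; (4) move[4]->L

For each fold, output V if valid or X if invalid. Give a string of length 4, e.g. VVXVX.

Initial: LULLDRDR -> [(0, 0), (-1, 0), (-1, 1), (-2, 1), (-3, 1), (-3, 0), (-2, 0), (-2, -1), (-1, -1)]
Fold 1: move[5]->D => LULLDDDR VALID
Fold 2: move[4]->R => LULLRDDR INVALID (collision), skipped
Fold 3: move[2]->R => LURLDDDR INVALID (collision), skipped
Fold 4: move[4]->L => LULLLDDR VALID

Answer: VXXV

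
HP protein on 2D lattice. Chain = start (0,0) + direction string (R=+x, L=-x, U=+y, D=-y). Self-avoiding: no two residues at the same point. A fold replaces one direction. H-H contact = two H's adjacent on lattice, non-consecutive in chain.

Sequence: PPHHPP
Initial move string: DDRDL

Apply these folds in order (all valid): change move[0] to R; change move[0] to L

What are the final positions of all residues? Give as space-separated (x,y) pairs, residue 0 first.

Initial moves: DDRDL
Fold: move[0]->R => RDRDL (positions: [(0, 0), (1, 0), (1, -1), (2, -1), (2, -2), (1, -2)])
Fold: move[0]->L => LDRDL (positions: [(0, 0), (-1, 0), (-1, -1), (0, -1), (0, -2), (-1, -2)])

Answer: (0,0) (-1,0) (-1,-1) (0,-1) (0,-2) (-1,-2)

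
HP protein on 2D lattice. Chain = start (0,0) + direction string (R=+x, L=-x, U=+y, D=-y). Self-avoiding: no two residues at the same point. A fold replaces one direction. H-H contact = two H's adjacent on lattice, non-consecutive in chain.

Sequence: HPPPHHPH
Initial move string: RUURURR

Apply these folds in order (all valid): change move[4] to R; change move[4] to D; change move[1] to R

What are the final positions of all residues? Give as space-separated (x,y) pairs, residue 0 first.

Initial moves: RUURURR
Fold: move[4]->R => RUURRRR (positions: [(0, 0), (1, 0), (1, 1), (1, 2), (2, 2), (3, 2), (4, 2), (5, 2)])
Fold: move[4]->D => RUURDRR (positions: [(0, 0), (1, 0), (1, 1), (1, 2), (2, 2), (2, 1), (3, 1), (4, 1)])
Fold: move[1]->R => RRURDRR (positions: [(0, 0), (1, 0), (2, 0), (2, 1), (3, 1), (3, 0), (4, 0), (5, 0)])

Answer: (0,0) (1,0) (2,0) (2,1) (3,1) (3,0) (4,0) (5,0)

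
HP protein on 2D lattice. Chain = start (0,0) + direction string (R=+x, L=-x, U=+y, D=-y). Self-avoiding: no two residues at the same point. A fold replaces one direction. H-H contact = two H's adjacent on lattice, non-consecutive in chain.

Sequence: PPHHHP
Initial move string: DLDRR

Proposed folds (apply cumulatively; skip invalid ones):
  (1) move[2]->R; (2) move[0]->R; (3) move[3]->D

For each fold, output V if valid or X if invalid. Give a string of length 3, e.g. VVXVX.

Answer: XXV

Derivation:
Initial: DLDRR -> [(0, 0), (0, -1), (-1, -1), (-1, -2), (0, -2), (1, -2)]
Fold 1: move[2]->R => DLRRR INVALID (collision), skipped
Fold 2: move[0]->R => RLDRR INVALID (collision), skipped
Fold 3: move[3]->D => DLDDR VALID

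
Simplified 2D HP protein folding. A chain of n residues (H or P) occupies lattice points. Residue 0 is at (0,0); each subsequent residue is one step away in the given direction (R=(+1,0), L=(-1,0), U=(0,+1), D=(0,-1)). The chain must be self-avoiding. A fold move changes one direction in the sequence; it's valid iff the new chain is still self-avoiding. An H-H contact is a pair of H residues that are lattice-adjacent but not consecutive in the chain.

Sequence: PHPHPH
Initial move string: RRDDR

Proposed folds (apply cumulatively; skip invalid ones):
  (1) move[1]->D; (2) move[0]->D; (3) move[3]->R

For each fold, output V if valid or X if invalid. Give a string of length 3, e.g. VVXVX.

Answer: VVV

Derivation:
Initial: RRDDR -> [(0, 0), (1, 0), (2, 0), (2, -1), (2, -2), (3, -2)]
Fold 1: move[1]->D => RDDDR VALID
Fold 2: move[0]->D => DDDDR VALID
Fold 3: move[3]->R => DDDRR VALID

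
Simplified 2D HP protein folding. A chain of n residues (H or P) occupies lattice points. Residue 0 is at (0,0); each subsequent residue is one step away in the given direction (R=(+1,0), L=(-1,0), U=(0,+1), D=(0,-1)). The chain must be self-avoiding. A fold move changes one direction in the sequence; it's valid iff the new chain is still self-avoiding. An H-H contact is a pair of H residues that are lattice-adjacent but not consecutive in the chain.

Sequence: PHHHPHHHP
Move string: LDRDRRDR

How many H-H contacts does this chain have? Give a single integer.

Answer: 0

Derivation:
Positions: [(0, 0), (-1, 0), (-1, -1), (0, -1), (0, -2), (1, -2), (2, -2), (2, -3), (3, -3)]
No H-H contacts found.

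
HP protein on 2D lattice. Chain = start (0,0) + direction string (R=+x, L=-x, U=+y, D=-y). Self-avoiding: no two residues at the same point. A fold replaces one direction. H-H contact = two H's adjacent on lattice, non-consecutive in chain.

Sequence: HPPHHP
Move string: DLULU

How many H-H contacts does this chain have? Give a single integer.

Answer: 1

Derivation:
Positions: [(0, 0), (0, -1), (-1, -1), (-1, 0), (-2, 0), (-2, 1)]
H-H contact: residue 0 @(0,0) - residue 3 @(-1, 0)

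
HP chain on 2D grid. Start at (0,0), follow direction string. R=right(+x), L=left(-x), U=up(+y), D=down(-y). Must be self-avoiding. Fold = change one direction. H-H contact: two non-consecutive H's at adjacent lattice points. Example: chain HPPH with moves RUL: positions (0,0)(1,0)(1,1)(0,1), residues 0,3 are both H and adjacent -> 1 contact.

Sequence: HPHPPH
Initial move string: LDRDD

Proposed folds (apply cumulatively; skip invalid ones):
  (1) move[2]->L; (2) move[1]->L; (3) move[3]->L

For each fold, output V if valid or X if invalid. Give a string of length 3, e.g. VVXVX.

Initial: LDRDD -> [(0, 0), (-1, 0), (-1, -1), (0, -1), (0, -2), (0, -3)]
Fold 1: move[2]->L => LDLDD VALID
Fold 2: move[1]->L => LLLDD VALID
Fold 3: move[3]->L => LLLLD VALID

Answer: VVV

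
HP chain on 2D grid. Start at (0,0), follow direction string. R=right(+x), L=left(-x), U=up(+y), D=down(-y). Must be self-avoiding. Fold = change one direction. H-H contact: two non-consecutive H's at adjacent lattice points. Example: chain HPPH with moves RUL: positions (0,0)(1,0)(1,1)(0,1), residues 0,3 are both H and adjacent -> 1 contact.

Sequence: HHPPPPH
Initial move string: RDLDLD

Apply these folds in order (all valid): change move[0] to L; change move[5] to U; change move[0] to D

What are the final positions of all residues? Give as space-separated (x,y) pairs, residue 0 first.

Answer: (0,0) (0,-1) (0,-2) (-1,-2) (-1,-3) (-2,-3) (-2,-2)

Derivation:
Initial moves: RDLDLD
Fold: move[0]->L => LDLDLD (positions: [(0, 0), (-1, 0), (-1, -1), (-2, -1), (-2, -2), (-3, -2), (-3, -3)])
Fold: move[5]->U => LDLDLU (positions: [(0, 0), (-1, 0), (-1, -1), (-2, -1), (-2, -2), (-3, -2), (-3, -1)])
Fold: move[0]->D => DDLDLU (positions: [(0, 0), (0, -1), (0, -2), (-1, -2), (-1, -3), (-2, -3), (-2, -2)])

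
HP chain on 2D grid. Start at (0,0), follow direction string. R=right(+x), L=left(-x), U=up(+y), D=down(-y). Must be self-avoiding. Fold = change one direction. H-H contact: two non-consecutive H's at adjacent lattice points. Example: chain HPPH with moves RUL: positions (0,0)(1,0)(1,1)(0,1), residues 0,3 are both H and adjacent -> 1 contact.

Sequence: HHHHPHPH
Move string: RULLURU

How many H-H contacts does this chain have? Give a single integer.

Positions: [(0, 0), (1, 0), (1, 1), (0, 1), (-1, 1), (-1, 2), (0, 2), (0, 3)]
H-H contact: residue 0 @(0,0) - residue 3 @(0, 1)

Answer: 1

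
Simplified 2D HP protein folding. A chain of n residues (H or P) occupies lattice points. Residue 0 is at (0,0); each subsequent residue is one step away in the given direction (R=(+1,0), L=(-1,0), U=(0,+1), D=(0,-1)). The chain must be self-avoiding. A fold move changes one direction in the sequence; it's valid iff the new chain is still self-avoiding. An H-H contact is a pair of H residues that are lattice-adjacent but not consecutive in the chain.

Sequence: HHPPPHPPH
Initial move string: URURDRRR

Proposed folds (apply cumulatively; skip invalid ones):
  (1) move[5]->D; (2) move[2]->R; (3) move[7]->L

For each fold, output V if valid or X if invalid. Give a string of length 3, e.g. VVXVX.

Answer: VVX

Derivation:
Initial: URURDRRR -> [(0, 0), (0, 1), (1, 1), (1, 2), (2, 2), (2, 1), (3, 1), (4, 1), (5, 1)]
Fold 1: move[5]->D => URURDDRR VALID
Fold 2: move[2]->R => URRRDDRR VALID
Fold 3: move[7]->L => URRRDDRL INVALID (collision), skipped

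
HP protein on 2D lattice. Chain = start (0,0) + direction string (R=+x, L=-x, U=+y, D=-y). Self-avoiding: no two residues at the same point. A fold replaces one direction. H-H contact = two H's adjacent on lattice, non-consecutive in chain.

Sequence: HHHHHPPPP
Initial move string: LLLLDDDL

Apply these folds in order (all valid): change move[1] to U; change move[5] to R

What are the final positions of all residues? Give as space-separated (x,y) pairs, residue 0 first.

Answer: (0,0) (-1,0) (-1,1) (-2,1) (-3,1) (-3,0) (-2,0) (-2,-1) (-3,-1)

Derivation:
Initial moves: LLLLDDDL
Fold: move[1]->U => LULLDDDL (positions: [(0, 0), (-1, 0), (-1, 1), (-2, 1), (-3, 1), (-3, 0), (-3, -1), (-3, -2), (-4, -2)])
Fold: move[5]->R => LULLDRDL (positions: [(0, 0), (-1, 0), (-1, 1), (-2, 1), (-3, 1), (-3, 0), (-2, 0), (-2, -1), (-3, -1)])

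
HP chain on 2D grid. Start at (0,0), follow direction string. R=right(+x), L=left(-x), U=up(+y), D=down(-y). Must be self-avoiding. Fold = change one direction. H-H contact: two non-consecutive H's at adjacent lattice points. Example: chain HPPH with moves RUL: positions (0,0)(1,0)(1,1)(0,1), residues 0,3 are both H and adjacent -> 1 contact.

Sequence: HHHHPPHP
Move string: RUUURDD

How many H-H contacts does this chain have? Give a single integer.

Positions: [(0, 0), (1, 0), (1, 1), (1, 2), (1, 3), (2, 3), (2, 2), (2, 1)]
H-H contact: residue 3 @(1,2) - residue 6 @(2, 2)

Answer: 1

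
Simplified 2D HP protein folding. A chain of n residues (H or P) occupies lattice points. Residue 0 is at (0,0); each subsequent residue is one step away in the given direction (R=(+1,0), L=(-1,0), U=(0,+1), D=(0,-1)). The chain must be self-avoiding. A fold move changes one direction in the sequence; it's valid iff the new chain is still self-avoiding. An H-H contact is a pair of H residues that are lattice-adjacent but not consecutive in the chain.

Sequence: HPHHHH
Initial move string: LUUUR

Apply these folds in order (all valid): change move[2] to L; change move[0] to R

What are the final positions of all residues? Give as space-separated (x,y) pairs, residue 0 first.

Answer: (0,0) (1,0) (1,1) (0,1) (0,2) (1,2)

Derivation:
Initial moves: LUUUR
Fold: move[2]->L => LULUR (positions: [(0, 0), (-1, 0), (-1, 1), (-2, 1), (-2, 2), (-1, 2)])
Fold: move[0]->R => RULUR (positions: [(0, 0), (1, 0), (1, 1), (0, 1), (0, 2), (1, 2)])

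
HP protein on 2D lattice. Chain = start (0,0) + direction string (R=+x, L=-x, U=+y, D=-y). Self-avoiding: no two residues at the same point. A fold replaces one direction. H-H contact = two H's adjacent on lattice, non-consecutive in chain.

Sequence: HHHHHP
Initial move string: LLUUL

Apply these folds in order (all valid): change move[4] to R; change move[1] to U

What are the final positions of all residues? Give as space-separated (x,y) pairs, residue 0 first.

Initial moves: LLUUL
Fold: move[4]->R => LLUUR (positions: [(0, 0), (-1, 0), (-2, 0), (-2, 1), (-2, 2), (-1, 2)])
Fold: move[1]->U => LUUUR (positions: [(0, 0), (-1, 0), (-1, 1), (-1, 2), (-1, 3), (0, 3)])

Answer: (0,0) (-1,0) (-1,1) (-1,2) (-1,3) (0,3)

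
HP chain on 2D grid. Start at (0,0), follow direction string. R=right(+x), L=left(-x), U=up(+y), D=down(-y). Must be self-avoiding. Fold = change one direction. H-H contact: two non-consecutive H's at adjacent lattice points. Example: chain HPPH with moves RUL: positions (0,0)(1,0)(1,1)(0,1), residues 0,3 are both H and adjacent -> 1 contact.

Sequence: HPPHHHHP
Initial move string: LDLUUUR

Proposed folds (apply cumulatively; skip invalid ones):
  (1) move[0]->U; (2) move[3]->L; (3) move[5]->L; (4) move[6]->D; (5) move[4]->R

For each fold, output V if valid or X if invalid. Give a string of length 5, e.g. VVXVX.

Answer: XVXXX

Derivation:
Initial: LDLUUUR -> [(0, 0), (-1, 0), (-1, -1), (-2, -1), (-2, 0), (-2, 1), (-2, 2), (-1, 2)]
Fold 1: move[0]->U => UDLUUUR INVALID (collision), skipped
Fold 2: move[3]->L => LDLLUUR VALID
Fold 3: move[5]->L => LDLLULR INVALID (collision), skipped
Fold 4: move[6]->D => LDLLUUD INVALID (collision), skipped
Fold 5: move[4]->R => LDLLRUR INVALID (collision), skipped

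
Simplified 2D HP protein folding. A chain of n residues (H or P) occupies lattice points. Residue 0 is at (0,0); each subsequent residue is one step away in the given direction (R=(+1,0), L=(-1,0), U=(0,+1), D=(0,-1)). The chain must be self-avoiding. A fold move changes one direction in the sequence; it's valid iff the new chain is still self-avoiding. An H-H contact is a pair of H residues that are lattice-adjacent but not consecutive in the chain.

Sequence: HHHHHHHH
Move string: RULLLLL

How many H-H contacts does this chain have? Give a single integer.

Answer: 1

Derivation:
Positions: [(0, 0), (1, 0), (1, 1), (0, 1), (-1, 1), (-2, 1), (-3, 1), (-4, 1)]
H-H contact: residue 0 @(0,0) - residue 3 @(0, 1)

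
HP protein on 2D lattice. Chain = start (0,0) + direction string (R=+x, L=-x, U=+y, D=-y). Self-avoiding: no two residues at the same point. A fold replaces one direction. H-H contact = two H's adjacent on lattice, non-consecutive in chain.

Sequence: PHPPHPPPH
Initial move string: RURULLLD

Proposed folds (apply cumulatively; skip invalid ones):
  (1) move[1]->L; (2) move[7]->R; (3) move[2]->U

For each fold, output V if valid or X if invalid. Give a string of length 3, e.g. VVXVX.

Initial: RURULLLD -> [(0, 0), (1, 0), (1, 1), (2, 1), (2, 2), (1, 2), (0, 2), (-1, 2), (-1, 1)]
Fold 1: move[1]->L => RLRULLLD INVALID (collision), skipped
Fold 2: move[7]->R => RURULLLR INVALID (collision), skipped
Fold 3: move[2]->U => RUUULLLD VALID

Answer: XXV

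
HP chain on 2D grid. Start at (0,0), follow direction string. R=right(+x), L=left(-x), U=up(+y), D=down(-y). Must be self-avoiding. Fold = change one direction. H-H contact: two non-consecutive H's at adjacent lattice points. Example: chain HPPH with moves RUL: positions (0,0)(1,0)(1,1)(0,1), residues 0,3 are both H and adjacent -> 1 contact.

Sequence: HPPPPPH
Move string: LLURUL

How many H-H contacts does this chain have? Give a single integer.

Positions: [(0, 0), (-1, 0), (-2, 0), (-2, 1), (-1, 1), (-1, 2), (-2, 2)]
No H-H contacts found.

Answer: 0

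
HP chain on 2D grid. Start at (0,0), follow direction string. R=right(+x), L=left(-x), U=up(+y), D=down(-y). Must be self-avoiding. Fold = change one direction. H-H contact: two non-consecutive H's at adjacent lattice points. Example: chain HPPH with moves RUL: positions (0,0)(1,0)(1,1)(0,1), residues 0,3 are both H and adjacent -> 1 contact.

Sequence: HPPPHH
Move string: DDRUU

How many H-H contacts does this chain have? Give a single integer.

Answer: 1

Derivation:
Positions: [(0, 0), (0, -1), (0, -2), (1, -2), (1, -1), (1, 0)]
H-H contact: residue 0 @(0,0) - residue 5 @(1, 0)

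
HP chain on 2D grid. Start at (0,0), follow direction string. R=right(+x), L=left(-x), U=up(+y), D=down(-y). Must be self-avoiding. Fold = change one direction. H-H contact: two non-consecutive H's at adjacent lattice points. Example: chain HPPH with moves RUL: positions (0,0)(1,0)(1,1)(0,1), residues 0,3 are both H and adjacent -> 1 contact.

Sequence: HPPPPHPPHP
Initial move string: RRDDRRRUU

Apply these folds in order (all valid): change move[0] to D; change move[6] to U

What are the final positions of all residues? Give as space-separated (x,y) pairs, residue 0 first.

Answer: (0,0) (0,-1) (1,-1) (1,-2) (1,-3) (2,-3) (3,-3) (3,-2) (3,-1) (3,0)

Derivation:
Initial moves: RRDDRRRUU
Fold: move[0]->D => DRDDRRRUU (positions: [(0, 0), (0, -1), (1, -1), (1, -2), (1, -3), (2, -3), (3, -3), (4, -3), (4, -2), (4, -1)])
Fold: move[6]->U => DRDDRRUUU (positions: [(0, 0), (0, -1), (1, -1), (1, -2), (1, -3), (2, -3), (3, -3), (3, -2), (3, -1), (3, 0)])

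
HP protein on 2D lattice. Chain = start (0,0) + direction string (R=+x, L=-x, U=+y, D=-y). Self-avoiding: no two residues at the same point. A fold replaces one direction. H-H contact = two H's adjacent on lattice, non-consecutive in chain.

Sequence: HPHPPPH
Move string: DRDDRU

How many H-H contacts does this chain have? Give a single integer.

Answer: 0

Derivation:
Positions: [(0, 0), (0, -1), (1, -1), (1, -2), (1, -3), (2, -3), (2, -2)]
No H-H contacts found.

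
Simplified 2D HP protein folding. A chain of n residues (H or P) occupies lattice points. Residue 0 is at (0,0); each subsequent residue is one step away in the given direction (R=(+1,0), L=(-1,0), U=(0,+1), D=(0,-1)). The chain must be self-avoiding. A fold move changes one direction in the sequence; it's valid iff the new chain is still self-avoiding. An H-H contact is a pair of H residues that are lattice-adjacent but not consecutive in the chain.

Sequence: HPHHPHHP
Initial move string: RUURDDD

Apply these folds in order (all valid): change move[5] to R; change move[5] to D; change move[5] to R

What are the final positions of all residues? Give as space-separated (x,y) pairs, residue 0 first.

Initial moves: RUURDDD
Fold: move[5]->R => RUURDRD (positions: [(0, 0), (1, 0), (1, 1), (1, 2), (2, 2), (2, 1), (3, 1), (3, 0)])
Fold: move[5]->D => RUURDDD (positions: [(0, 0), (1, 0), (1, 1), (1, 2), (2, 2), (2, 1), (2, 0), (2, -1)])
Fold: move[5]->R => RUURDRD (positions: [(0, 0), (1, 0), (1, 1), (1, 2), (2, 2), (2, 1), (3, 1), (3, 0)])

Answer: (0,0) (1,0) (1,1) (1,2) (2,2) (2,1) (3,1) (3,0)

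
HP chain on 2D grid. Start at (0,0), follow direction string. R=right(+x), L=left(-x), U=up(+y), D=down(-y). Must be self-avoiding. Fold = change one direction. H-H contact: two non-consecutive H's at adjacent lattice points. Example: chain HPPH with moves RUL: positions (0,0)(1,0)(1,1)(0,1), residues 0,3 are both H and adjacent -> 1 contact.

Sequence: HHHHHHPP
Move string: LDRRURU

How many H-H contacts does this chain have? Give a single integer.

Positions: [(0, 0), (-1, 0), (-1, -1), (0, -1), (1, -1), (1, 0), (2, 0), (2, 1)]
H-H contact: residue 0 @(0,0) - residue 5 @(1, 0)
H-H contact: residue 0 @(0,0) - residue 3 @(0, -1)

Answer: 2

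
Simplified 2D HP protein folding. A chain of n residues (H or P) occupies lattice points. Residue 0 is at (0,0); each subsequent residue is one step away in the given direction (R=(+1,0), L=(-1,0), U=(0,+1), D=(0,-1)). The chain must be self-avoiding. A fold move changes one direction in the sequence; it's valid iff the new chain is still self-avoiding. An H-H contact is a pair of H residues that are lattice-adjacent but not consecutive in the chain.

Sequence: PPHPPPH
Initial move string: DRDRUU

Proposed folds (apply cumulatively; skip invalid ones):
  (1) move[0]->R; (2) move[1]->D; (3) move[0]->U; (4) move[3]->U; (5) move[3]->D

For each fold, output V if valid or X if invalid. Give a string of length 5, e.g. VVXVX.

Initial: DRDRUU -> [(0, 0), (0, -1), (1, -1), (1, -2), (2, -2), (2, -1), (2, 0)]
Fold 1: move[0]->R => RRDRUU VALID
Fold 2: move[1]->D => RDDRUU VALID
Fold 3: move[0]->U => UDDRUU INVALID (collision), skipped
Fold 4: move[3]->U => RDDUUU INVALID (collision), skipped
Fold 5: move[3]->D => RDDDUU INVALID (collision), skipped

Answer: VVXXX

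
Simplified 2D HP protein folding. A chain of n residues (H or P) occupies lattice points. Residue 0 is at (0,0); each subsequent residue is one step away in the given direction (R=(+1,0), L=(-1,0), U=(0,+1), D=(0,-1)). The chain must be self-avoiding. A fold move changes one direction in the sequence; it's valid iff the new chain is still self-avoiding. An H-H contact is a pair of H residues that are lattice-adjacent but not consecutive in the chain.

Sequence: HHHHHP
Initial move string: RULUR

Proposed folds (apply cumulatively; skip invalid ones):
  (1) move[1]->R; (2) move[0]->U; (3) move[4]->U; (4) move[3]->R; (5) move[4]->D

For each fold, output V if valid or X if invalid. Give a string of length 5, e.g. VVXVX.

Answer: XVVXX

Derivation:
Initial: RULUR -> [(0, 0), (1, 0), (1, 1), (0, 1), (0, 2), (1, 2)]
Fold 1: move[1]->R => RRLUR INVALID (collision), skipped
Fold 2: move[0]->U => UULUR VALID
Fold 3: move[4]->U => UULUU VALID
Fold 4: move[3]->R => UULRU INVALID (collision), skipped
Fold 5: move[4]->D => UULUD INVALID (collision), skipped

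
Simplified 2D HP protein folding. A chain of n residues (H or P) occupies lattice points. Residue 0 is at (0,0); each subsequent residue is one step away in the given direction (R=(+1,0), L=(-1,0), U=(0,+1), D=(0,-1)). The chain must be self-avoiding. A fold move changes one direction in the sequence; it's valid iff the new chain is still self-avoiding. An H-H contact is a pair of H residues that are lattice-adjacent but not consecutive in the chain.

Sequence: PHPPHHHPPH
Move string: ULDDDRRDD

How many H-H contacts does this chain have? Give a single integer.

Answer: 0

Derivation:
Positions: [(0, 0), (0, 1), (-1, 1), (-1, 0), (-1, -1), (-1, -2), (0, -2), (1, -2), (1, -3), (1, -4)]
No H-H contacts found.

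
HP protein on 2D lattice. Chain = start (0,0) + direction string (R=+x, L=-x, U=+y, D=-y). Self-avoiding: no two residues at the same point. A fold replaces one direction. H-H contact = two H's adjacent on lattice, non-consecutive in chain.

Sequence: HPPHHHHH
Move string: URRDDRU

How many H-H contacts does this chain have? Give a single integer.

Positions: [(0, 0), (0, 1), (1, 1), (2, 1), (2, 0), (2, -1), (3, -1), (3, 0)]
H-H contact: residue 4 @(2,0) - residue 7 @(3, 0)

Answer: 1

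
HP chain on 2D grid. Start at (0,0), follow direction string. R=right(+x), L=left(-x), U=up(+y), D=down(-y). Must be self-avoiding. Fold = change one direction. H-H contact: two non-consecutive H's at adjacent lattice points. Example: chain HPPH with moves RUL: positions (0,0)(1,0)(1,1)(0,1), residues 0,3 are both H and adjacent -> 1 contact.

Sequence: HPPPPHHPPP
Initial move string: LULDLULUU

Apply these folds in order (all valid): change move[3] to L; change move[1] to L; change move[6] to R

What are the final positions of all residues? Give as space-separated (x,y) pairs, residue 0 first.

Answer: (0,0) (-1,0) (-2,0) (-3,0) (-4,0) (-5,0) (-5,1) (-4,1) (-4,2) (-4,3)

Derivation:
Initial moves: LULDLULUU
Fold: move[3]->L => LULLLULUU (positions: [(0, 0), (-1, 0), (-1, 1), (-2, 1), (-3, 1), (-4, 1), (-4, 2), (-5, 2), (-5, 3), (-5, 4)])
Fold: move[1]->L => LLLLLULUU (positions: [(0, 0), (-1, 0), (-2, 0), (-3, 0), (-4, 0), (-5, 0), (-5, 1), (-6, 1), (-6, 2), (-6, 3)])
Fold: move[6]->R => LLLLLURUU (positions: [(0, 0), (-1, 0), (-2, 0), (-3, 0), (-4, 0), (-5, 0), (-5, 1), (-4, 1), (-4, 2), (-4, 3)])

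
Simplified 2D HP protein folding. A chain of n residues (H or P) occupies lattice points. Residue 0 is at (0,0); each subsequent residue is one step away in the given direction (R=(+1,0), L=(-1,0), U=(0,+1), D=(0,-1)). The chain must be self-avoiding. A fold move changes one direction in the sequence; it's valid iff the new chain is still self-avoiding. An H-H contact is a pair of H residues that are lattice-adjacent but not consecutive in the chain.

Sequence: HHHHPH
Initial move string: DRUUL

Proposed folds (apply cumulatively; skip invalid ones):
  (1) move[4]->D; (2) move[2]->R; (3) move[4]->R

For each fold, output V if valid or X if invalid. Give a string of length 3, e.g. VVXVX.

Initial: DRUUL -> [(0, 0), (0, -1), (1, -1), (1, 0), (1, 1), (0, 1)]
Fold 1: move[4]->D => DRUUD INVALID (collision), skipped
Fold 2: move[2]->R => DRRUL VALID
Fold 3: move[4]->R => DRRUR VALID

Answer: XVV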